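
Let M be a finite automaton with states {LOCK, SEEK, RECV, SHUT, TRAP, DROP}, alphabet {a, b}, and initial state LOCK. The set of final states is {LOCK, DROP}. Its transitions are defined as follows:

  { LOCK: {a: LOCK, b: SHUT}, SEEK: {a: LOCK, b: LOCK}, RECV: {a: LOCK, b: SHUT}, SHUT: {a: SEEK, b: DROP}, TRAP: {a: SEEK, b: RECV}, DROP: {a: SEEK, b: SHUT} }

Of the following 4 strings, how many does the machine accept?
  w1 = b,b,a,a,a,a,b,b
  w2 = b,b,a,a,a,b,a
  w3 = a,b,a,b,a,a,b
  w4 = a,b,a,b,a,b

w1: LOCK → SHUT → DROP → SEEK → LOCK → LOCK → LOCK → SHUT → DROP  → end DROP, accepted
w2: LOCK → SHUT → DROP → SEEK → LOCK → LOCK → SHUT → SEEK  → end SEEK, rejected
w3: LOCK → LOCK → SHUT → SEEK → LOCK → LOCK → LOCK → SHUT  → end SHUT, rejected
w4: LOCK → LOCK → SHUT → SEEK → LOCK → LOCK → SHUT  → end SHUT, rejected

1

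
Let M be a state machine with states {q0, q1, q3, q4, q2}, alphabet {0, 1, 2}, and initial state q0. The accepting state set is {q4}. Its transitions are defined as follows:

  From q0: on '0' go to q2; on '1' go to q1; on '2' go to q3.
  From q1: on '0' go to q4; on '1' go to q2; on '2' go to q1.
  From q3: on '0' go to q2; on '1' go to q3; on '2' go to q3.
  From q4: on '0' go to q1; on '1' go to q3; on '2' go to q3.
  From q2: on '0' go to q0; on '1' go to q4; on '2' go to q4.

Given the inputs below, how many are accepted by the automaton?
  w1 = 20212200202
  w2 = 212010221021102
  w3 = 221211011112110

w1: Trace: q0 -2-> q3 -0-> q2 -2-> q4 -1-> q3 -2-> q3 -2-> q3 -0-> q2 -0-> q0 -2-> q3 -0-> q2 -2-> q4  → end q4, accepted
w2: Trace: q0 -2-> q3 -1-> q3 -2-> q3 -0-> q2 -1-> q4 -0-> q1 -2-> q1 -2-> q1 -1-> q2 -0-> q0 -2-> q3 -1-> q3 -1-> q3 -0-> q2 -2-> q4  → end q4, accepted
w3: Trace: q0 -2-> q3 -2-> q3 -1-> q3 -2-> q3 -1-> q3 -1-> q3 -0-> q2 -1-> q4 -1-> q3 -1-> q3 -1-> q3 -2-> q3 -1-> q3 -1-> q3 -0-> q2  → end q2, rejected

2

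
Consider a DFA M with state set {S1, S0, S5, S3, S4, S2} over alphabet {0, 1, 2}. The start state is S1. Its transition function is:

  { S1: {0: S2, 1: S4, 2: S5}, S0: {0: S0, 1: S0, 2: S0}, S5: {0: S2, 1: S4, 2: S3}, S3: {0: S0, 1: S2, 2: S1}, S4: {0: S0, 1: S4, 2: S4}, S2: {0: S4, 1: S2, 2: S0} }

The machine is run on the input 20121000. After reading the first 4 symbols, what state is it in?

S1 → S5 → S2 → S2 → S0
After 4 symbols: S0.

S0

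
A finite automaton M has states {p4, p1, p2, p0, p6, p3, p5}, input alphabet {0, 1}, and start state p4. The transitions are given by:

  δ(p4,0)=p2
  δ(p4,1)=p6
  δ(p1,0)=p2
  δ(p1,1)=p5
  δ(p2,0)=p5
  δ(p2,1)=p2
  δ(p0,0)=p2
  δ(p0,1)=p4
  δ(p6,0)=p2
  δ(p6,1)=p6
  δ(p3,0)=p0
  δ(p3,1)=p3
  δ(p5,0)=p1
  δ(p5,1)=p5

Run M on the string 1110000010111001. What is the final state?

start at p4
read '1': p4 → p6
read '1': p6 → p6
read '1': p6 → p6
read '0': p6 → p2
read '0': p2 → p5
read '0': p5 → p1
read '0': p1 → p2
read '0': p2 → p5
read '1': p5 → p5
read '0': p5 → p1
read '1': p1 → p5
read '1': p5 → p5
read '1': p5 → p5
read '0': p5 → p1
read '0': p1 → p2
read '1': p2 → p2

p2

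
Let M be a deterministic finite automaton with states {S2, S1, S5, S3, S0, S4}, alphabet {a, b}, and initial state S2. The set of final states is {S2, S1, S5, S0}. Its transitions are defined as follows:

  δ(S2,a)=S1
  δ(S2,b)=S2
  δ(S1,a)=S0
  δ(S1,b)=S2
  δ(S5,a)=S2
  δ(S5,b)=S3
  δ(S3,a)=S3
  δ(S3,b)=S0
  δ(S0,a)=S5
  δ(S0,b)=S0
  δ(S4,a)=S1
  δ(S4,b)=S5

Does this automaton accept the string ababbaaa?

Yes

Trace: S2 -a-> S1 -b-> S2 -a-> S1 -b-> S2 -b-> S2 -a-> S1 -a-> S0 -a-> S5
End state S5 is accepting.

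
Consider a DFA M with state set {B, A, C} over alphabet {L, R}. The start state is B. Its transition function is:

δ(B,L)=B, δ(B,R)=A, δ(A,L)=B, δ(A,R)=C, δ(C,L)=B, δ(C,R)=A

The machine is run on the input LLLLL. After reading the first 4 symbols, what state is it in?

B

B → B → B → B → B
After 4 symbols: B.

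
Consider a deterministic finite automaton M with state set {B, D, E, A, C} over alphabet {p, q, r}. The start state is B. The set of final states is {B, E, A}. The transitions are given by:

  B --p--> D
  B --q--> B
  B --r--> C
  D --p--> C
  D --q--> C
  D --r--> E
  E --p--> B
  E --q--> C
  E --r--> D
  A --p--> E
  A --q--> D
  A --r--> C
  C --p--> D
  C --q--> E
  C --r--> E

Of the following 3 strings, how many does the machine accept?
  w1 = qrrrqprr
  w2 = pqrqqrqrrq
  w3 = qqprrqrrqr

w1: Trace: B -q-> B -r-> C -r-> E -r-> D -q-> C -p-> D -r-> E -r-> D  → end D, rejected
w2: Trace: B -p-> D -q-> C -r-> E -q-> C -q-> E -r-> D -q-> C -r-> E -r-> D -q-> C  → end C, rejected
w3: Trace: B -q-> B -q-> B -p-> D -r-> E -r-> D -q-> C -r-> E -r-> D -q-> C -r-> E  → end E, accepted

1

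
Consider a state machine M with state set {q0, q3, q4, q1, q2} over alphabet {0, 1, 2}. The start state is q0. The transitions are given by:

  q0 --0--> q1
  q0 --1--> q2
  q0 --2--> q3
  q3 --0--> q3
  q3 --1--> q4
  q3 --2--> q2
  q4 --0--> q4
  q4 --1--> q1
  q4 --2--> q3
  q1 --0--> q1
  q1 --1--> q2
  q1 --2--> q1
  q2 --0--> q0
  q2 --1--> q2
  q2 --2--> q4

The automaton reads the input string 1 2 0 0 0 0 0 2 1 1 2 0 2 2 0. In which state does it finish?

q1

Trace: q0 -1-> q2 -2-> q4 -0-> q4 -0-> q4 -0-> q4 -0-> q4 -0-> q4 -2-> q3 -1-> q4 -1-> q1 -2-> q1 -0-> q1 -2-> q1 -2-> q1 -0-> q1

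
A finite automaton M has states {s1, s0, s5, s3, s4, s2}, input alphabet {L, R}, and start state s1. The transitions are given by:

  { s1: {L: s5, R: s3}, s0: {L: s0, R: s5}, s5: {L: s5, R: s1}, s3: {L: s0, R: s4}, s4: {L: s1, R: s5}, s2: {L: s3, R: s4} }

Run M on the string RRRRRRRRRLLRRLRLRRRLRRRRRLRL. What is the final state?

s5

Trace: s1 -R-> s3 -R-> s4 -R-> s5 -R-> s1 -R-> s3 -R-> s4 -R-> s5 -R-> s1 -R-> s3 -L-> s0 -L-> s0 -R-> s5 -R-> s1 -L-> s5 -R-> s1 -L-> s5 -R-> s1 -R-> s3 -R-> s4 -L-> s1 -R-> s3 -R-> s4 -R-> s5 -R-> s1 -R-> s3 -L-> s0 -R-> s5 -L-> s5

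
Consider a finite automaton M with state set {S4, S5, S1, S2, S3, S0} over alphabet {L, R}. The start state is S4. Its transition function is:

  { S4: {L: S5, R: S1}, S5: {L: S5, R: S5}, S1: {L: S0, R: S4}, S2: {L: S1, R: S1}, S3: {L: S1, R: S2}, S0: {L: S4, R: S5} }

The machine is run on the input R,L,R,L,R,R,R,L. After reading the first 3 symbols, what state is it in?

start at S4
read 'R': S4 → S1
read 'L': S1 → S0
read 'R': S0 → S5
After 3 symbols: S5.

S5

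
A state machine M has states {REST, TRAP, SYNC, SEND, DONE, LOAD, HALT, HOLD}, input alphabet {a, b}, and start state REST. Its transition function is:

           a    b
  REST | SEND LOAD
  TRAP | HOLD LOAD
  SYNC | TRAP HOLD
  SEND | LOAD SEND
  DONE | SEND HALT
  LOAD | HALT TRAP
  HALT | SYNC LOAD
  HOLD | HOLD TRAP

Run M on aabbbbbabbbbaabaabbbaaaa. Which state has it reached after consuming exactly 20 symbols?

Trace: REST -a-> SEND -a-> LOAD -b-> TRAP -b-> LOAD -b-> TRAP -b-> LOAD -b-> TRAP -a-> HOLD -b-> TRAP -b-> LOAD -b-> TRAP -b-> LOAD -a-> HALT -a-> SYNC -b-> HOLD -a-> HOLD -a-> HOLD -b-> TRAP -b-> LOAD -b-> TRAP
After 20 symbols: TRAP.

TRAP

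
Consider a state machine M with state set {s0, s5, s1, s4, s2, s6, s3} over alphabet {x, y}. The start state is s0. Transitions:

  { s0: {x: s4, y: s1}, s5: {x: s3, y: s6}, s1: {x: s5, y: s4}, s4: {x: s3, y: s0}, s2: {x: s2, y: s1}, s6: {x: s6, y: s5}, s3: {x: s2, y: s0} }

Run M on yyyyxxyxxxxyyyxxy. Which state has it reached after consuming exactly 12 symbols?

s1

Trace: s0 -y-> s1 -y-> s4 -y-> s0 -y-> s1 -x-> s5 -x-> s3 -y-> s0 -x-> s4 -x-> s3 -x-> s2 -x-> s2 -y-> s1
After 12 symbols: s1.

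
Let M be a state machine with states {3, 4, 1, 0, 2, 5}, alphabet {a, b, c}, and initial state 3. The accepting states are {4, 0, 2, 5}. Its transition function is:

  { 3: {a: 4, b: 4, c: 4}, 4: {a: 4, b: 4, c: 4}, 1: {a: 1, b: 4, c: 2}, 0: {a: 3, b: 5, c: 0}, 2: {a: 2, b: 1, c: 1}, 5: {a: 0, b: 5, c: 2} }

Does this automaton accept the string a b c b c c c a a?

Yes

start at 3
read 'a': 3 → 4
read 'b': 4 → 4
read 'c': 4 → 4
read 'b': 4 → 4
read 'c': 4 → 4
read 'c': 4 → 4
read 'c': 4 → 4
read 'a': 4 → 4
read 'a': 4 → 4
End state 4 is accepting.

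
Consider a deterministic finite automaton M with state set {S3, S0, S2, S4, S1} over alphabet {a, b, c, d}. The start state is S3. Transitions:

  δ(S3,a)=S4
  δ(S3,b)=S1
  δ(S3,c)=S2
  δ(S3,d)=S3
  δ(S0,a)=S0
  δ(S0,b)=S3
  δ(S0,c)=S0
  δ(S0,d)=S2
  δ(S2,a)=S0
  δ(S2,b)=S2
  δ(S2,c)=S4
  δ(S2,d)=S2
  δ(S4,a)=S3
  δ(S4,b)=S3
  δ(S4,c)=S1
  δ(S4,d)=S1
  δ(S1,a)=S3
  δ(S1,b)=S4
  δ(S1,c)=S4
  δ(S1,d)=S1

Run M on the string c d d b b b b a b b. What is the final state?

S3 → S2 → S2 → S2 → S2 → S2 → S2 → S2 → S0 → S3 → S1

S1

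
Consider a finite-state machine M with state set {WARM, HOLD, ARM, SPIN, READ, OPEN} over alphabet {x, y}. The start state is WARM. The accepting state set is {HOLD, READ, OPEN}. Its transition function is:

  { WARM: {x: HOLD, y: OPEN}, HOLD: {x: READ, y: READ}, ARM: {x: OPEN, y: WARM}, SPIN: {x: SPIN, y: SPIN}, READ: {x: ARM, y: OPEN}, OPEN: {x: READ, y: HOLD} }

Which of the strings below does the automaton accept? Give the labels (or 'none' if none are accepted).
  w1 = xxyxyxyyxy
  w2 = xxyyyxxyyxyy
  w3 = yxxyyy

w1: WARM → HOLD → READ → OPEN → READ → OPEN → READ → OPEN → HOLD → READ → OPEN  → end OPEN, accepted
w2: WARM → HOLD → READ → OPEN → HOLD → READ → ARM → OPEN → HOLD → READ → ARM → WARM → OPEN  → end OPEN, accepted
w3: WARM → OPEN → READ → ARM → WARM → OPEN → HOLD  → end HOLD, accepted

w1, w2, w3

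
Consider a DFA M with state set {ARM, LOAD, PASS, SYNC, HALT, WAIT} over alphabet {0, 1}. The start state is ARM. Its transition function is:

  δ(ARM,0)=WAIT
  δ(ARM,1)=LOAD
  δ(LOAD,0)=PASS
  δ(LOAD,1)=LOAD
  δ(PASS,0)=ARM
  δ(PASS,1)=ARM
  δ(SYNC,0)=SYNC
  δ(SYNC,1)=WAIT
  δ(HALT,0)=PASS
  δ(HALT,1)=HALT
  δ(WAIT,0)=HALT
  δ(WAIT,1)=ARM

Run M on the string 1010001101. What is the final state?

ARM

start at ARM
read '1': ARM → LOAD
read '0': LOAD → PASS
read '1': PASS → ARM
read '0': ARM → WAIT
read '0': WAIT → HALT
read '0': HALT → PASS
read '1': PASS → ARM
read '1': ARM → LOAD
read '0': LOAD → PASS
read '1': PASS → ARM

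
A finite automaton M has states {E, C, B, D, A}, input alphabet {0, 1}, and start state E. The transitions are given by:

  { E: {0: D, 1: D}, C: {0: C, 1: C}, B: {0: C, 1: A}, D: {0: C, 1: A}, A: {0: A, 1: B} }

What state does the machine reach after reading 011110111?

E → D → A → B → A → B → C → C → C → C

C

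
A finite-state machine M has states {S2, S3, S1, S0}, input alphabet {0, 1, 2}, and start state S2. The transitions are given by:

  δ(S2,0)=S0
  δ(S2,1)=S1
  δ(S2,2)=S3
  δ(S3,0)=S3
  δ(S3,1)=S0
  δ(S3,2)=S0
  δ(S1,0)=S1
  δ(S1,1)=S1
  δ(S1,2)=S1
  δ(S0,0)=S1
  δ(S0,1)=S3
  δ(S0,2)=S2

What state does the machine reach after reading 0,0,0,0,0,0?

S1

Trace: S2 -0-> S0 -0-> S1 -0-> S1 -0-> S1 -0-> S1 -0-> S1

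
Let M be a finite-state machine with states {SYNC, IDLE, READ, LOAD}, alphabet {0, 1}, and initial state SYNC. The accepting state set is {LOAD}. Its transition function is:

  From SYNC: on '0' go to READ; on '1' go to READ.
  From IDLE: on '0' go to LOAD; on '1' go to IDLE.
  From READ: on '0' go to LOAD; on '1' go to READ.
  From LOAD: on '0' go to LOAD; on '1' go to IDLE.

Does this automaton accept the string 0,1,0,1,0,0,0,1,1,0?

Yes

start at SYNC
read '0': SYNC → READ
read '1': READ → READ
read '0': READ → LOAD
read '1': LOAD → IDLE
read '0': IDLE → LOAD
read '0': LOAD → LOAD
read '0': LOAD → LOAD
read '1': LOAD → IDLE
read '1': IDLE → IDLE
read '0': IDLE → LOAD
End state LOAD is accepting.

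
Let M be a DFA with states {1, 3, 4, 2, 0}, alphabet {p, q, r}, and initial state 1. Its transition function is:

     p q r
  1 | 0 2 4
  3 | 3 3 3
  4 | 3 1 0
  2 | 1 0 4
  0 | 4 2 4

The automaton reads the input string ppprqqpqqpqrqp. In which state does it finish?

Trace: 1 -p-> 0 -p-> 4 -p-> 3 -r-> 3 -q-> 3 -q-> 3 -p-> 3 -q-> 3 -q-> 3 -p-> 3 -q-> 3 -r-> 3 -q-> 3 -p-> 3

3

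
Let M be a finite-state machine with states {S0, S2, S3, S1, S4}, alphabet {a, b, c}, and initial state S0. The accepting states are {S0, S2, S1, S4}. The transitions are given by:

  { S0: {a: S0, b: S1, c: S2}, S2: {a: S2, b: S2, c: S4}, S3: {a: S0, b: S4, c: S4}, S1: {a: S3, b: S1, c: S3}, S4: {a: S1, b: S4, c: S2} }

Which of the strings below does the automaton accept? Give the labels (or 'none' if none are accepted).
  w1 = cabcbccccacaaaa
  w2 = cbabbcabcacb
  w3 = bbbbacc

w1, w2, w3

w1: Trace: S0 -c-> S2 -a-> S2 -b-> S2 -c-> S4 -b-> S4 -c-> S2 -c-> S4 -c-> S2 -c-> S4 -a-> S1 -c-> S3 -a-> S0 -a-> S0 -a-> S0 -a-> S0  → end S0, accepted
w2: Trace: S0 -c-> S2 -b-> S2 -a-> S2 -b-> S2 -b-> S2 -c-> S4 -a-> S1 -b-> S1 -c-> S3 -a-> S0 -c-> S2 -b-> S2  → end S2, accepted
w3: Trace: S0 -b-> S1 -b-> S1 -b-> S1 -b-> S1 -a-> S3 -c-> S4 -c-> S2  → end S2, accepted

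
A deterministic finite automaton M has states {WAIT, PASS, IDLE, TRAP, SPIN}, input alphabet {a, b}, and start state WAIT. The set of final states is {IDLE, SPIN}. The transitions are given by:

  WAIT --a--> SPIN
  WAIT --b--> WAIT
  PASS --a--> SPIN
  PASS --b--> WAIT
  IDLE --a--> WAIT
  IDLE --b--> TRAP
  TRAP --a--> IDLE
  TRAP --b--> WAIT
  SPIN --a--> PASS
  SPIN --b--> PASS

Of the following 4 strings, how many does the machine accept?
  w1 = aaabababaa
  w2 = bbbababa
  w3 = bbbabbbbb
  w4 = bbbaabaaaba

2

w1: WAIT → SPIN → PASS → SPIN → PASS → SPIN → PASS → SPIN → PASS → SPIN → PASS  → end PASS, rejected
w2: WAIT → WAIT → WAIT → WAIT → SPIN → PASS → SPIN → PASS → SPIN  → end SPIN, accepted
w3: WAIT → WAIT → WAIT → WAIT → SPIN → PASS → WAIT → WAIT → WAIT → WAIT  → end WAIT, rejected
w4: WAIT → WAIT → WAIT → WAIT → SPIN → PASS → WAIT → SPIN → PASS → SPIN → PASS → SPIN  → end SPIN, accepted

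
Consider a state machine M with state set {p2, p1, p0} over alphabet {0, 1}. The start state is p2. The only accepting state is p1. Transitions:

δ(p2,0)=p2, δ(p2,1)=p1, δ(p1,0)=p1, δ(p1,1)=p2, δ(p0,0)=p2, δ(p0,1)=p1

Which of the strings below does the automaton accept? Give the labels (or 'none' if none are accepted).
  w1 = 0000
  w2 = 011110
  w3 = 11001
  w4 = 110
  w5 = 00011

w1: p2 → p2 → p2 → p2 → p2  → end p2, rejected
w2: p2 → p2 → p1 → p2 → p1 → p2 → p2  → end p2, rejected
w3: p2 → p1 → p2 → p2 → p2 → p1  → end p1, accepted
w4: p2 → p1 → p2 → p2  → end p2, rejected
w5: p2 → p2 → p2 → p2 → p1 → p2  → end p2, rejected

w3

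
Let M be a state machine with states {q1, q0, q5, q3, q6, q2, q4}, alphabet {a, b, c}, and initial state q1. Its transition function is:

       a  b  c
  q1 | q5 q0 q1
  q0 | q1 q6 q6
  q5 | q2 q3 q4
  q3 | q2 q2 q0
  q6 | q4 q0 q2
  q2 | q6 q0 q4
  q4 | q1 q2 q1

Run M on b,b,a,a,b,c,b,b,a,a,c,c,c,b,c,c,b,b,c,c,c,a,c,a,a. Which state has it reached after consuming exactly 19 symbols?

q2

Trace: q1 -b-> q0 -b-> q6 -a-> q4 -a-> q1 -b-> q0 -c-> q6 -b-> q0 -b-> q6 -a-> q4 -a-> q1 -c-> q1 -c-> q1 -c-> q1 -b-> q0 -c-> q6 -c-> q2 -b-> q0 -b-> q6 -c-> q2
After 19 symbols: q2.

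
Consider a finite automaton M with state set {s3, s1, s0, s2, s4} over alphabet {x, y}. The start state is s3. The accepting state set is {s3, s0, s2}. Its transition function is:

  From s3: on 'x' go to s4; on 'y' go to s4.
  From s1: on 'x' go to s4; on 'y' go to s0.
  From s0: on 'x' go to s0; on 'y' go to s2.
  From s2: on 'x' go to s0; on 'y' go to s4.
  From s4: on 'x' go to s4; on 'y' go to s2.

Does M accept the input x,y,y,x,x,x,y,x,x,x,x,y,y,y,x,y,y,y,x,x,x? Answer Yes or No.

Yes

Trace: s3 -x-> s4 -y-> s2 -y-> s4 -x-> s4 -x-> s4 -x-> s4 -y-> s2 -x-> s0 -x-> s0 -x-> s0 -x-> s0 -y-> s2 -y-> s4 -y-> s2 -x-> s0 -y-> s2 -y-> s4 -y-> s2 -x-> s0 -x-> s0 -x-> s0
End state s0 is accepting.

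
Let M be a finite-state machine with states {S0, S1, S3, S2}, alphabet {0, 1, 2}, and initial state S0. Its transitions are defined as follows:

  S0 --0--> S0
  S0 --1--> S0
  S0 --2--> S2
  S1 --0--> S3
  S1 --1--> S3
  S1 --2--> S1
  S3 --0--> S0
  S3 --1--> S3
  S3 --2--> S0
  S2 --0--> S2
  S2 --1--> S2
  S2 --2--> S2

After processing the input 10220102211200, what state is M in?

start at S0
read '1': S0 → S0
read '0': S0 → S0
read '2': S0 → S2
read '2': S2 → S2
read '0': S2 → S2
read '1': S2 → S2
read '0': S2 → S2
read '2': S2 → S2
read '2': S2 → S2
read '1': S2 → S2
read '1': S2 → S2
read '2': S2 → S2
read '0': S2 → S2
read '0': S2 → S2

S2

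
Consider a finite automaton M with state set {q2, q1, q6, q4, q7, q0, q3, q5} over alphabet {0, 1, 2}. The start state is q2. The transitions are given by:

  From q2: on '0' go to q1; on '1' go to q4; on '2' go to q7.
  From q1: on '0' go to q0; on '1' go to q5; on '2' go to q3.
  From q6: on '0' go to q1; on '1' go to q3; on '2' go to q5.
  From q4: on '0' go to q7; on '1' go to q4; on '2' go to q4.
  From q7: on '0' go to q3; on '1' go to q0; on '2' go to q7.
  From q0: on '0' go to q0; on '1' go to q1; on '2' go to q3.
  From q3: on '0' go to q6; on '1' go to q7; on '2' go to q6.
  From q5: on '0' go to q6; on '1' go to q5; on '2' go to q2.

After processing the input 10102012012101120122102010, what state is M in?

Trace: q2 -1-> q4 -0-> q7 -1-> q0 -0-> q0 -2-> q3 -0-> q6 -1-> q3 -2-> q6 -0-> q1 -1-> q5 -2-> q2 -1-> q4 -0-> q7 -1-> q0 -1-> q1 -2-> q3 -0-> q6 -1-> q3 -2-> q6 -2-> q5 -1-> q5 -0-> q6 -2-> q5 -0-> q6 -1-> q3 -0-> q6

q6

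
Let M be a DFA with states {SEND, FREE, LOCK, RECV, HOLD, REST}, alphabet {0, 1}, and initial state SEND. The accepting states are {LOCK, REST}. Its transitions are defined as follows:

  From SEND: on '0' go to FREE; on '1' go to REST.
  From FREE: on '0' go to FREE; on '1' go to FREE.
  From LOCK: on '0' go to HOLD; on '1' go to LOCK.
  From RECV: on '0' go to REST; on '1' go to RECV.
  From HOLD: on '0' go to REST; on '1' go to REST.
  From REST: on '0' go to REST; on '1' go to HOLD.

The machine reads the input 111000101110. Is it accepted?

start at SEND
read '1': SEND → REST
read '1': REST → HOLD
read '1': HOLD → REST
read '0': REST → REST
read '0': REST → REST
read '0': REST → REST
read '1': REST → HOLD
read '0': HOLD → REST
read '1': REST → HOLD
read '1': HOLD → REST
read '1': REST → HOLD
read '0': HOLD → REST
End state REST is accepting.

Yes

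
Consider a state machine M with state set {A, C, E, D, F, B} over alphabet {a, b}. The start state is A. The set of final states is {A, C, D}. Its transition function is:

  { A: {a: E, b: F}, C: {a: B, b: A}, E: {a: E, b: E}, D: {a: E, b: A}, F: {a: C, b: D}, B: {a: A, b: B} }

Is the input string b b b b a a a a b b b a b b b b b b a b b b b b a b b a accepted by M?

No

Trace: A -b-> F -b-> D -b-> A -b-> F -a-> C -a-> B -a-> A -a-> E -b-> E -b-> E -b-> E -a-> E -b-> E -b-> E -b-> E -b-> E -b-> E -b-> E -a-> E -b-> E -b-> E -b-> E -b-> E -b-> E -a-> E -b-> E -b-> E -a-> E
End state E is not accepting.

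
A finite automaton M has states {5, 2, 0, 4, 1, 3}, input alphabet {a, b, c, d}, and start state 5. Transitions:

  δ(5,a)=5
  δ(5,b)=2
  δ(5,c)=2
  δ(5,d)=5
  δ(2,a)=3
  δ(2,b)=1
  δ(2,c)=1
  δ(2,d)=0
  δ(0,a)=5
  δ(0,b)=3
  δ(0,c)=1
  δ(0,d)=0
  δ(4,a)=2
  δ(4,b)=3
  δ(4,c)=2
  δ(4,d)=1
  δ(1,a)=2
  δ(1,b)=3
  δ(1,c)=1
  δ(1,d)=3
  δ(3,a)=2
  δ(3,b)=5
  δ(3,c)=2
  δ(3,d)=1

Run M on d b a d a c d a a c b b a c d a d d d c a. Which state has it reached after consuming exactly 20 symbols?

1

5 → 5 → 2 → 3 → 1 → 2 → 1 → 3 → 2 → 3 → 2 → 1 → 3 → 2 → 1 → 3 → 2 → 0 → 0 → 0 → 1
After 20 symbols: 1.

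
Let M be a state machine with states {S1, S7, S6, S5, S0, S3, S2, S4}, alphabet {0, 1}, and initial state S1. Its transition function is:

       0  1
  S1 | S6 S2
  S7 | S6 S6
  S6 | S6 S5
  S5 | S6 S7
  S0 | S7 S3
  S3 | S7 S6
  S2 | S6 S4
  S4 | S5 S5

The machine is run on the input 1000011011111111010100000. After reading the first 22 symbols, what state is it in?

start at S1
read '1': S1 → S2
read '0': S2 → S6
read '0': S6 → S6
read '0': S6 → S6
read '0': S6 → S6
read '1': S6 → S5
read '1': S5 → S7
read '0': S7 → S6
read '1': S6 → S5
read '1': S5 → S7
read '1': S7 → S6
read '1': S6 → S5
read '1': S5 → S7
read '1': S7 → S6
read '1': S6 → S5
read '1': S5 → S7
read '0': S7 → S6
read '1': S6 → S5
read '0': S5 → S6
read '1': S6 → S5
read '0': S5 → S6
read '0': S6 → S6
After 22 symbols: S6.

S6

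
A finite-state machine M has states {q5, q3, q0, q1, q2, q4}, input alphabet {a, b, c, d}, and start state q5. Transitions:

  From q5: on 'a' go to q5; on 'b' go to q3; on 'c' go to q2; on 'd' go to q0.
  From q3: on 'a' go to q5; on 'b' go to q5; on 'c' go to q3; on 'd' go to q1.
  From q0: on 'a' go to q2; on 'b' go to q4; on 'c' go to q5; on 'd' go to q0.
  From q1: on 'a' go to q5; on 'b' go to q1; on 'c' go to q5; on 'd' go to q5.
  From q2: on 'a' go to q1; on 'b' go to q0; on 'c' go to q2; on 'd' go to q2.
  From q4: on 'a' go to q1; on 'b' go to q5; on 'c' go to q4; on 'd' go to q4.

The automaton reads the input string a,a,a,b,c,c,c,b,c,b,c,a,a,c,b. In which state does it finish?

q0

start at q5
read 'a': q5 → q5
read 'a': q5 → q5
read 'a': q5 → q5
read 'b': q5 → q3
read 'c': q3 → q3
read 'c': q3 → q3
read 'c': q3 → q3
read 'b': q3 → q5
read 'c': q5 → q2
read 'b': q2 → q0
read 'c': q0 → q5
read 'a': q5 → q5
read 'a': q5 → q5
read 'c': q5 → q2
read 'b': q2 → q0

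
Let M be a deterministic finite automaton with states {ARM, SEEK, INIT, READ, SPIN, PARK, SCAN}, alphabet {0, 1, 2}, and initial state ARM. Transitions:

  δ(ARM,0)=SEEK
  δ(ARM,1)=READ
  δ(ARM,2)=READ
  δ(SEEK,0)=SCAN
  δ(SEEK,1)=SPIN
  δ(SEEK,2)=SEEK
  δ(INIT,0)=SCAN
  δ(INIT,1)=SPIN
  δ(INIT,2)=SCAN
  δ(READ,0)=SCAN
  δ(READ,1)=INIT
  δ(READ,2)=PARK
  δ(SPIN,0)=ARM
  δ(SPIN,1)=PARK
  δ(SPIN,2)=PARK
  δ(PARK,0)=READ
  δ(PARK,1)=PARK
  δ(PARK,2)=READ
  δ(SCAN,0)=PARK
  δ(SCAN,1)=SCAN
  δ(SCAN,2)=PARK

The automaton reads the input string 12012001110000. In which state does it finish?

start at ARM
read '1': ARM → READ
read '2': READ → PARK
read '0': PARK → READ
read '1': READ → INIT
read '2': INIT → SCAN
read '0': SCAN → PARK
read '0': PARK → READ
read '1': READ → INIT
read '1': INIT → SPIN
read '1': SPIN → PARK
read '0': PARK → READ
read '0': READ → SCAN
read '0': SCAN → PARK
read '0': PARK → READ

READ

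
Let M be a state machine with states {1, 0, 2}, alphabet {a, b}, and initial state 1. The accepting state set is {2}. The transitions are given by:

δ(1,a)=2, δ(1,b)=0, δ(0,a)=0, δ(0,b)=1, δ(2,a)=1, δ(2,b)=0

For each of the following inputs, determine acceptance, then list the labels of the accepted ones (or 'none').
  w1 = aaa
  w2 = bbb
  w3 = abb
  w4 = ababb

w1

w1: Trace: 1 -a-> 2 -a-> 1 -a-> 2  → end 2, accepted
w2: Trace: 1 -b-> 0 -b-> 1 -b-> 0  → end 0, rejected
w3: Trace: 1 -a-> 2 -b-> 0 -b-> 1  → end 1, rejected
w4: Trace: 1 -a-> 2 -b-> 0 -a-> 0 -b-> 1 -b-> 0  → end 0, rejected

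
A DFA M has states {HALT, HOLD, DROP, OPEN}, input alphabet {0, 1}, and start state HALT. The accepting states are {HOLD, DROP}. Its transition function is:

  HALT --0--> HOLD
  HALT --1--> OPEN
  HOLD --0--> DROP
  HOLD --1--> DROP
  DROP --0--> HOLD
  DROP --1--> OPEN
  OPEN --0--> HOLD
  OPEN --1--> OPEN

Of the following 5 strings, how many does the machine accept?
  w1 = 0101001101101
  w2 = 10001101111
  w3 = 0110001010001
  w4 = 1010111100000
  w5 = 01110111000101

w1:
  start at HALT
  read '0': HALT → HOLD
  read '1': HOLD → DROP
  read '0': DROP → HOLD
  read '1': HOLD → DROP
  read '0': DROP → HOLD
  read '0': HOLD → DROP
  read '1': DROP → OPEN
  read '1': OPEN → OPEN
  read '0': OPEN → HOLD
  read '1': HOLD → DROP
  read '1': DROP → OPEN
  read '0': OPEN → HOLD
  read '1': HOLD → DROP
  end DROP, accepted
w2:
  start at HALT
  read '1': HALT → OPEN
  read '0': OPEN → HOLD
  read '0': HOLD → DROP
  read '0': DROP → HOLD
  read '1': HOLD → DROP
  read '1': DROP → OPEN
  read '0': OPEN → HOLD
  read '1': HOLD → DROP
  read '1': DROP → OPEN
  read '1': OPEN → OPEN
  read '1': OPEN → OPEN
  end OPEN, rejected
w3:
  start at HALT
  read '0': HALT → HOLD
  read '1': HOLD → DROP
  read '1': DROP → OPEN
  read '0': OPEN → HOLD
  read '0': HOLD → DROP
  read '0': DROP → HOLD
  read '1': HOLD → DROP
  read '0': DROP → HOLD
  read '1': HOLD → DROP
  read '0': DROP → HOLD
  read '0': HOLD → DROP
  read '0': DROP → HOLD
  read '1': HOLD → DROP
  end DROP, accepted
w4:
  start at HALT
  read '1': HALT → OPEN
  read '0': OPEN → HOLD
  read '1': HOLD → DROP
  read '0': DROP → HOLD
  read '1': HOLD → DROP
  read '1': DROP → OPEN
  read '1': OPEN → OPEN
  read '1': OPEN → OPEN
  read '0': OPEN → HOLD
  read '0': HOLD → DROP
  read '0': DROP → HOLD
  read '0': HOLD → DROP
  read '0': DROP → HOLD
  end HOLD, accepted
w5:
  start at HALT
  read '0': HALT → HOLD
  read '1': HOLD → DROP
  read '1': DROP → OPEN
  read '1': OPEN → OPEN
  read '0': OPEN → HOLD
  read '1': HOLD → DROP
  read '1': DROP → OPEN
  read '1': OPEN → OPEN
  read '0': OPEN → HOLD
  read '0': HOLD → DROP
  read '0': DROP → HOLD
  read '1': HOLD → DROP
  read '0': DROP → HOLD
  read '1': HOLD → DROP
  end DROP, accepted

4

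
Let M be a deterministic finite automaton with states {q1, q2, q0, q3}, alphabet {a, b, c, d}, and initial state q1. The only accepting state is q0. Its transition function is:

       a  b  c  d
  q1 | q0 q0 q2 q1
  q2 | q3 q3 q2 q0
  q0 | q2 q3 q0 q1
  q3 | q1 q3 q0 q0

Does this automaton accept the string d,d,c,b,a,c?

No

Trace: q1 -d-> q1 -d-> q1 -c-> q2 -b-> q3 -a-> q1 -c-> q2
End state q2 is not accepting.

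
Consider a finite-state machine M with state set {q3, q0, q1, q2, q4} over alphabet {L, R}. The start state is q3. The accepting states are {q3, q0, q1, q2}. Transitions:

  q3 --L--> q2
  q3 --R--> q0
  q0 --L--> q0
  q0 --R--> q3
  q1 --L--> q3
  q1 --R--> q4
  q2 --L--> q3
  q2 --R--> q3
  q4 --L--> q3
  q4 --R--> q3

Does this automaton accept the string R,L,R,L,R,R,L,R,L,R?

start at q3
read 'R': q3 → q0
read 'L': q0 → q0
read 'R': q0 → q3
read 'L': q3 → q2
read 'R': q2 → q3
read 'R': q3 → q0
read 'L': q0 → q0
read 'R': q0 → q3
read 'L': q3 → q2
read 'R': q2 → q3
End state q3 is accepting.

Yes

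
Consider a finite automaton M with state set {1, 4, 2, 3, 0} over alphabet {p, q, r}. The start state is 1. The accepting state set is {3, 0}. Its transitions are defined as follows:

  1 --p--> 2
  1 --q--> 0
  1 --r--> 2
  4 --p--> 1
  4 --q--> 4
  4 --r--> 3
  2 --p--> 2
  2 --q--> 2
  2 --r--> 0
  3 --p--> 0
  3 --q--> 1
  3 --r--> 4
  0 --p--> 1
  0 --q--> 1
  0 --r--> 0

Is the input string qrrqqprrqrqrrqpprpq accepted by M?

Yes

1 → 0 → 0 → 0 → 1 → 0 → 1 → 2 → 0 → 1 → 2 → 2 → 0 → 0 → 1 → 2 → 2 → 0 → 1 → 0
End state 0 is accepting.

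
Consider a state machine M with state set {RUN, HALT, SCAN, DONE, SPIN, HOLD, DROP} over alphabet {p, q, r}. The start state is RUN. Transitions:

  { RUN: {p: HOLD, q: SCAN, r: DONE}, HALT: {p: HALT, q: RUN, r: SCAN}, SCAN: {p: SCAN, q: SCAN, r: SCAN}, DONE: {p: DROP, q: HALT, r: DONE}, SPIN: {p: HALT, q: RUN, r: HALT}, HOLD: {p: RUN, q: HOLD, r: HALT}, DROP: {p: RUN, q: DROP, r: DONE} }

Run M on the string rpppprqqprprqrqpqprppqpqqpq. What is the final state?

RUN → DONE → DROP → RUN → HOLD → RUN → DONE → HALT → RUN → HOLD → HALT → HALT → SCAN → SCAN → SCAN → SCAN → SCAN → SCAN → SCAN → SCAN → SCAN → SCAN → SCAN → SCAN → SCAN → SCAN → SCAN → SCAN

SCAN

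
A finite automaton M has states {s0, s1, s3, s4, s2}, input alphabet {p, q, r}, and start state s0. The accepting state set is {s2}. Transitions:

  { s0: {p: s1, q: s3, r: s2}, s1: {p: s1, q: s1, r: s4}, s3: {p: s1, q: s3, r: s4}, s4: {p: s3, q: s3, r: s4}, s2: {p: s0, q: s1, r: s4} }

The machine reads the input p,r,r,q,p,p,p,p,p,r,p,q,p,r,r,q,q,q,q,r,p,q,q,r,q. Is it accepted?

start at s0
read 'p': s0 → s1
read 'r': s1 → s4
read 'r': s4 → s4
read 'q': s4 → s3
read 'p': s3 → s1
read 'p': s1 → s1
read 'p': s1 → s1
read 'p': s1 → s1
read 'p': s1 → s1
read 'r': s1 → s4
read 'p': s4 → s3
read 'q': s3 → s3
read 'p': s3 → s1
read 'r': s1 → s4
read 'r': s4 → s4
read 'q': s4 → s3
read 'q': s3 → s3
read 'q': s3 → s3
read 'q': s3 → s3
read 'r': s3 → s4
read 'p': s4 → s3
read 'q': s3 → s3
read 'q': s3 → s3
read 'r': s3 → s4
read 'q': s4 → s3
End state s3 is not accepting.

No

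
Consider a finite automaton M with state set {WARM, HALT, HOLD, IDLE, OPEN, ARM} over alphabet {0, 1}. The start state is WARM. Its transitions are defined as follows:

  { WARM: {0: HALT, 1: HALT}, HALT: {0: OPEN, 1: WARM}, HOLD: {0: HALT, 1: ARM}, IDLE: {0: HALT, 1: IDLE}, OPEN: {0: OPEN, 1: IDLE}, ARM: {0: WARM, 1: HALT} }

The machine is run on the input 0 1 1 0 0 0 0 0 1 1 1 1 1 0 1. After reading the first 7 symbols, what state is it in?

OPEN

Trace: WARM -0-> HALT -1-> WARM -1-> HALT -0-> OPEN -0-> OPEN -0-> OPEN -0-> OPEN
After 7 symbols: OPEN.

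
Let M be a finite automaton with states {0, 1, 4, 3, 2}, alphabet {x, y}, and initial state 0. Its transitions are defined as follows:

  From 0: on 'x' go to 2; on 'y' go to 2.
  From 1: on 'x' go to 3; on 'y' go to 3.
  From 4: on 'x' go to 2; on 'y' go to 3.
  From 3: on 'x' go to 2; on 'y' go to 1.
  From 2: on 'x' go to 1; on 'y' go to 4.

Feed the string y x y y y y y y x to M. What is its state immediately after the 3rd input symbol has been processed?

Trace: 0 -y-> 2 -x-> 1 -y-> 3
After 3 symbols: 3.

3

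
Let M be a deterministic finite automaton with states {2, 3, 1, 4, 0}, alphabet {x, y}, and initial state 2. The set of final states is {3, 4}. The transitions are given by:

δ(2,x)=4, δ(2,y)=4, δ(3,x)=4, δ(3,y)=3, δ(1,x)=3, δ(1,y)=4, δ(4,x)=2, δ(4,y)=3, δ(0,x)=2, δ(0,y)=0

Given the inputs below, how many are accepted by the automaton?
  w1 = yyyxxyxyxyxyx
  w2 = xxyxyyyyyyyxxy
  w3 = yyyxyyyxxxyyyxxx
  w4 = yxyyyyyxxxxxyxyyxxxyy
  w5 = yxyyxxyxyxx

4

w1: 2 → 4 → 3 → 3 → 4 → 2 → 4 → 2 → 4 → 2 → 4 → 2 → 4 → 2  → end 2, rejected
w2: 2 → 4 → 2 → 4 → 2 → 4 → 3 → 3 → 3 → 3 → 3 → 3 → 4 → 2 → 4  → end 4, accepted
w3: 2 → 4 → 3 → 3 → 4 → 3 → 3 → 3 → 4 → 2 → 4 → 3 → 3 → 3 → 4 → 2 → 4  → end 4, accepted
w4: 2 → 4 → 2 → 4 → 3 → 3 → 3 → 3 → 4 → 2 → 4 → 2 → 4 → 3 → 4 → 3 → 3 → 4 → 2 → 4 → 3 → 3  → end 3, accepted
w5: 2 → 4 → 2 → 4 → 3 → 4 → 2 → 4 → 2 → 4 → 2 → 4  → end 4, accepted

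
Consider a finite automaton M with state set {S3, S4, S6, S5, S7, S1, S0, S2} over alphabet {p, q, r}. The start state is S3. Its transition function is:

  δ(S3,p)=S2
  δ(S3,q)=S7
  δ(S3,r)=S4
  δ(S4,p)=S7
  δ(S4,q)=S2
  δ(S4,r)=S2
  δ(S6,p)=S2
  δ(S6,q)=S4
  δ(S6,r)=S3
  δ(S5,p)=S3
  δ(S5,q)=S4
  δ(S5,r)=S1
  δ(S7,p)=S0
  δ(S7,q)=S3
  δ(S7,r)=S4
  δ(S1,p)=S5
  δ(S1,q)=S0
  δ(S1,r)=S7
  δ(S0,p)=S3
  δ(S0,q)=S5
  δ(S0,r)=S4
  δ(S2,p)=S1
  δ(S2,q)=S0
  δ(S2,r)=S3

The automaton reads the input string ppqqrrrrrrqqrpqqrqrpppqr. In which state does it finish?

S2

start at S3
read 'p': S3 → S2
read 'p': S2 → S1
read 'q': S1 → S0
read 'q': S0 → S5
read 'r': S5 → S1
read 'r': S1 → S7
read 'r': S7 → S4
read 'r': S4 → S2
read 'r': S2 → S3
read 'r': S3 → S4
read 'q': S4 → S2
read 'q': S2 → S0
read 'r': S0 → S4
read 'p': S4 → S7
read 'q': S7 → S3
read 'q': S3 → S7
read 'r': S7 → S4
read 'q': S4 → S2
read 'r': S2 → S3
read 'p': S3 → S2
read 'p': S2 → S1
read 'p': S1 → S5
read 'q': S5 → S4
read 'r': S4 → S2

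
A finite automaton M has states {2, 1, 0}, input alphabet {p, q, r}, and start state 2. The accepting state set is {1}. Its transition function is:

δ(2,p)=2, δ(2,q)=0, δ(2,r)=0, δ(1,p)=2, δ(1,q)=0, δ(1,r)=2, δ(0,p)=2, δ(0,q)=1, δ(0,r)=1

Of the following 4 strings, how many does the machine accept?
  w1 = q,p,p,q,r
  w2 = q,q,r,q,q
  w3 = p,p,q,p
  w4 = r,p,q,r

w1: 2 → 0 → 2 → 2 → 0 → 1  → end 1, accepted
w2: 2 → 0 → 1 → 2 → 0 → 1  → end 1, accepted
w3: 2 → 2 → 2 → 0 → 2  → end 2, rejected
w4: 2 → 0 → 2 → 0 → 1  → end 1, accepted

3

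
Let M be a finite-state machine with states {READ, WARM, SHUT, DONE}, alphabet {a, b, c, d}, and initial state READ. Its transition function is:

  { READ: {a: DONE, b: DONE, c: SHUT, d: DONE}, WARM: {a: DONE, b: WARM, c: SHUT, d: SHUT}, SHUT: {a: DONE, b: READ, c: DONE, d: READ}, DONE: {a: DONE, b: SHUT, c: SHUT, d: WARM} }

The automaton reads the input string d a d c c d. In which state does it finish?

WARM

READ → DONE → DONE → WARM → SHUT → DONE → WARM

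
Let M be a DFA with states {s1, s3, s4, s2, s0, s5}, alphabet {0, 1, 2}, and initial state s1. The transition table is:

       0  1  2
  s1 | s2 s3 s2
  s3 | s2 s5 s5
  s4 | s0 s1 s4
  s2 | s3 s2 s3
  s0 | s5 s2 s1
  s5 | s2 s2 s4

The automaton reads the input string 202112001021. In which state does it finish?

start at s1
read '2': s1 → s2
read '0': s2 → s3
read '2': s3 → s5
read '1': s5 → s2
read '1': s2 → s2
read '2': s2 → s3
read '0': s3 → s2
read '0': s2 → s3
read '1': s3 → s5
read '0': s5 → s2
read '2': s2 → s3
read '1': s3 → s5

s5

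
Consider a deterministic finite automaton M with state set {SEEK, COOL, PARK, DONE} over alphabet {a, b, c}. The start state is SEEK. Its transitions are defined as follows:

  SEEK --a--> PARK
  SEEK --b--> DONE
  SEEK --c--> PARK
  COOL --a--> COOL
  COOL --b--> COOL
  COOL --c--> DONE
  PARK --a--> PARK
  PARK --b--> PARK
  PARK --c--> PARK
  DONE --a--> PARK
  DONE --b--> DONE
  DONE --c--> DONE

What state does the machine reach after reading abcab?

PARK

start at SEEK
read 'a': SEEK → PARK
read 'b': PARK → PARK
read 'c': PARK → PARK
read 'a': PARK → PARK
read 'b': PARK → PARK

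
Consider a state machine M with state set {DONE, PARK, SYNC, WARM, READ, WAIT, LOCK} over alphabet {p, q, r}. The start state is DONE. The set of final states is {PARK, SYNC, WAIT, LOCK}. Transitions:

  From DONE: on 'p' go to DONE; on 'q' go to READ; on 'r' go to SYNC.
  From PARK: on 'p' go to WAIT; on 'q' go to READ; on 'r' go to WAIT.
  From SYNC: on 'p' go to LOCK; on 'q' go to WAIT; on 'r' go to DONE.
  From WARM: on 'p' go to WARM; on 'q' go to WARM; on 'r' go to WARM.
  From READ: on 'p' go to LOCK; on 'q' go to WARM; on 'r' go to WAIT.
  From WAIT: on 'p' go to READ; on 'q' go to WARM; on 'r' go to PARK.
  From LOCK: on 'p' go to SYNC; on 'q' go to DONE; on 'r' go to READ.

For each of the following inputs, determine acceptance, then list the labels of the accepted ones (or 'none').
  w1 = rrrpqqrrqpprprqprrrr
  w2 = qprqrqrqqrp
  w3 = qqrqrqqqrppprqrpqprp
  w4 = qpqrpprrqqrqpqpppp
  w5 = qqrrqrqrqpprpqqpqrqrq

w1: Trace: DONE -r-> SYNC -r-> DONE -r-> SYNC -p-> LOCK -q-> DONE -q-> READ -r-> WAIT -r-> PARK -q-> READ -p-> LOCK -p-> SYNC -r-> DONE -p-> DONE -r-> SYNC -q-> WAIT -p-> READ -r-> WAIT -r-> PARK -r-> WAIT -r-> PARK  → end PARK, accepted
w2: Trace: DONE -q-> READ -p-> LOCK -r-> READ -q-> WARM -r-> WARM -q-> WARM -r-> WARM -q-> WARM -q-> WARM -r-> WARM -p-> WARM  → end WARM, rejected
w3: Trace: DONE -q-> READ -q-> WARM -r-> WARM -q-> WARM -r-> WARM -q-> WARM -q-> WARM -q-> WARM -r-> WARM -p-> WARM -p-> WARM -p-> WARM -r-> WARM -q-> WARM -r-> WARM -p-> WARM -q-> WARM -p-> WARM -r-> WARM -p-> WARM  → end WARM, rejected
w4: Trace: DONE -q-> READ -p-> LOCK -q-> DONE -r-> SYNC -p-> LOCK -p-> SYNC -r-> DONE -r-> SYNC -q-> WAIT -q-> WARM -r-> WARM -q-> WARM -p-> WARM -q-> WARM -p-> WARM -p-> WARM -p-> WARM -p-> WARM  → end WARM, rejected
w5: Trace: DONE -q-> READ -q-> WARM -r-> WARM -r-> WARM -q-> WARM -r-> WARM -q-> WARM -r-> WARM -q-> WARM -p-> WARM -p-> WARM -r-> WARM -p-> WARM -q-> WARM -q-> WARM -p-> WARM -q-> WARM -r-> WARM -q-> WARM -r-> WARM -q-> WARM  → end WARM, rejected

w1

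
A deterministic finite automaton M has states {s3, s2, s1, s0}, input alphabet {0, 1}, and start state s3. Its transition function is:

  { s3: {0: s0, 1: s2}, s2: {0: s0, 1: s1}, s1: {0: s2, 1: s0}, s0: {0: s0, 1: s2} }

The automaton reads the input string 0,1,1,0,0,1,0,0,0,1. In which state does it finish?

s3 → s0 → s2 → s1 → s2 → s0 → s2 → s0 → s0 → s0 → s2

s2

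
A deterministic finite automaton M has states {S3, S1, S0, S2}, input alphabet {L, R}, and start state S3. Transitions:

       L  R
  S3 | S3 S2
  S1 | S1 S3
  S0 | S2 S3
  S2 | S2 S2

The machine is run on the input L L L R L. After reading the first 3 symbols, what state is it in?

S3 → S3 → S3 → S3
After 3 symbols: S3.

S3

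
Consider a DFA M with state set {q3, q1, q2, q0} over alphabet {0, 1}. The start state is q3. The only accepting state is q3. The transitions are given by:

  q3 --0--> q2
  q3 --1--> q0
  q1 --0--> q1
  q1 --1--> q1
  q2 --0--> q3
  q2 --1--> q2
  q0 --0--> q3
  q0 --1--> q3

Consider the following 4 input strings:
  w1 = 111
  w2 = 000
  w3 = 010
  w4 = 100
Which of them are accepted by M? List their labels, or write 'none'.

w1:
  start at q3
  read '1': q3 → q0
  read '1': q0 → q3
  read '1': q3 → q0
  end q0, rejected
w2:
  start at q3
  read '0': q3 → q2
  read '0': q2 → q3
  read '0': q3 → q2
  end q2, rejected
w3:
  start at q3
  read '0': q3 → q2
  read '1': q2 → q2
  read '0': q2 → q3
  end q3, accepted
w4:
  start at q3
  read '1': q3 → q0
  read '0': q0 → q3
  read '0': q3 → q2
  end q2, rejected

w3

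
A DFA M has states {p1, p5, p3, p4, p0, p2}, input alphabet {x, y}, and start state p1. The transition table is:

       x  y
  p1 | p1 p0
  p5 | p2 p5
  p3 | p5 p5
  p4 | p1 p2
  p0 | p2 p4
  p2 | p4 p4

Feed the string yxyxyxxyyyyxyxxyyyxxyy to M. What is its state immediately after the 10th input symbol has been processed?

p2

p1 → p0 → p2 → p4 → p1 → p0 → p2 → p4 → p2 → p4 → p2
After 10 symbols: p2.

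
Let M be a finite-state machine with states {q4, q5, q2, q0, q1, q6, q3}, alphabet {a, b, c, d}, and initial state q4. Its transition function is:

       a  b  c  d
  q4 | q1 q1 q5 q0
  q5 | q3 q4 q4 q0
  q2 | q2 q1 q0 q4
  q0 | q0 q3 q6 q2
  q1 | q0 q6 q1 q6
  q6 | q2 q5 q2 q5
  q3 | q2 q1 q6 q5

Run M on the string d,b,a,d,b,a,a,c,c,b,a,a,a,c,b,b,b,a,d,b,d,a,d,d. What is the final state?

q0

start at q4
read 'd': q4 → q0
read 'b': q0 → q3
read 'a': q3 → q2
read 'd': q2 → q4
read 'b': q4 → q1
read 'a': q1 → q0
read 'a': q0 → q0
read 'c': q0 → q6
read 'c': q6 → q2
read 'b': q2 → q1
read 'a': q1 → q0
read 'a': q0 → q0
read 'a': q0 → q0
read 'c': q0 → q6
read 'b': q6 → q5
read 'b': q5 → q4
read 'b': q4 → q1
read 'a': q1 → q0
read 'd': q0 → q2
read 'b': q2 → q1
read 'd': q1 → q6
read 'a': q6 → q2
read 'd': q2 → q4
read 'd': q4 → q0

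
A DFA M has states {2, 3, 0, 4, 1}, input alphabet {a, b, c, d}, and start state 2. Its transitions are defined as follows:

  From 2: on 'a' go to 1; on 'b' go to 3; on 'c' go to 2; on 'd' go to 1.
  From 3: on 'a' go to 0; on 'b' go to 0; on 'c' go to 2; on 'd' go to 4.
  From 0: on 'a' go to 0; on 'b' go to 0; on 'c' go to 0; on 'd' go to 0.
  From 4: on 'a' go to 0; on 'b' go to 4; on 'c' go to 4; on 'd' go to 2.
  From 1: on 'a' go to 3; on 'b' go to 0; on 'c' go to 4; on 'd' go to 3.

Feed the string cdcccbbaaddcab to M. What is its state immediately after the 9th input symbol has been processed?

start at 2
read 'c': 2 → 2
read 'd': 2 → 1
read 'c': 1 → 4
read 'c': 4 → 4
read 'c': 4 → 4
read 'b': 4 → 4
read 'b': 4 → 4
read 'a': 4 → 0
read 'a': 0 → 0
After 9 symbols: 0.

0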